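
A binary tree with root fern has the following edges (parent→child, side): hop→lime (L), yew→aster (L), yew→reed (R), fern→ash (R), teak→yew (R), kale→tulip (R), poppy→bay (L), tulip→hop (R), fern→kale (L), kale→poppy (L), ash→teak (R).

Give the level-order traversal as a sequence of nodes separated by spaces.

fern kale ash poppy tulip teak bay hop yew lime aster reed

Level-order visits nodes level by level from the root, left to right within each level.
Level 0: fern
Level 1: kale, ash
Level 2: poppy, tulip, teak
Level 3: bay, hop, yew
Level 4: lime, aster, reed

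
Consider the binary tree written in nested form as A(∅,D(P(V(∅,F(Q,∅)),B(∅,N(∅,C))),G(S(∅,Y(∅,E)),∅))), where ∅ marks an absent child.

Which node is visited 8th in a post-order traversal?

Post-order visits the left subtree, then the right subtree, then the node.
At A: no left child.
At A: go right to D.
  At D: go left to P.
    At P: go left to V.
      At V: no left child.
      At V: go right to F.
        At F: go left to Q.
          Q is a leaf — visit Q.
        At F: no right child.
        Visit F.
      Visit V.
    At P: go right to B.
      At B: no left child.
      At B: go right to N.
        At N: no left child.
        At N: go right to C.
          C is a leaf — visit C.
        Visit N.
      Visit B.
    Visit P.
  At D: go right to G.
    At G: go left to S.
      At S: no left child.
      At S: go right to Y.
        At Y: no left child.
        At Y: go right to E.
          E is a leaf — visit E.
        Visit Y.
      Visit S.
    At G: no right child.
    Visit G.
  Visit D.
Visit A.
Full post-order sequence: Q, F, V, C, N, B, P, E, Y, S, G, D, A.

E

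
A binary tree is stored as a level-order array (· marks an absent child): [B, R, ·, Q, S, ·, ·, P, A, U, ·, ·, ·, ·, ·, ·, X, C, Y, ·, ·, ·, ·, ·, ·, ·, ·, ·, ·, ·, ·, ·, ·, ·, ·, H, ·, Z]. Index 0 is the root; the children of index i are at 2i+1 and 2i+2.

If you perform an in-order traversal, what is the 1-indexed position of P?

In-order visits the left subtree, then the node, then the right subtree.
At B: go left to R.
  At R: go left to Q.
    At Q: go left to P.
      At P: no left child.
      Visit P.
      At P: go right to X.
        X is a leaf — visit X.
    Visit Q.
    At Q: go right to A.
      At A: go left to C.
        At C: go left to H.
          H is a leaf — visit H.
        Visit C.
        At C: no right child.
      Visit A.
      At A: go right to Y.
        At Y: go left to Z.
          Z is a leaf — visit Z.
        Visit Y.
        At Y: no right child.
  Visit R.
  At R: go right to S.
    At S: go left to U.
      U is a leaf — visit U.
    Visit S.
    At S: no right child.
Visit B.
At B: no right child.
Full in-order sequence: P, X, Q, H, C, A, Z, Y, R, U, S, B.

1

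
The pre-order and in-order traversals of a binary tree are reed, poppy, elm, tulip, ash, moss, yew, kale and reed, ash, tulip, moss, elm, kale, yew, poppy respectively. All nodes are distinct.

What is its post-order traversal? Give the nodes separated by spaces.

ash moss tulip kale yew elm poppy reed

The first element of pre-order is the root; it splits in-order into left and right subtrees.
Root reed: left subtree has 0 nodes { }, right has 7 {ash, tulip, moss, elm, kale, yew, poppy}.
  Root poppy: left subtree has 6 nodes {ash, tulip, moss, elm, kale, yew}, right has 0 { }.
    Root elm: left subtree has 3 nodes {ash, tulip, moss}, right has 2 {kale, yew}.
      Root tulip: left subtree has 1 node {ash}, right has 1 {moss}.
      Root yew: left subtree has 1 node {kale}, right has 0 { }.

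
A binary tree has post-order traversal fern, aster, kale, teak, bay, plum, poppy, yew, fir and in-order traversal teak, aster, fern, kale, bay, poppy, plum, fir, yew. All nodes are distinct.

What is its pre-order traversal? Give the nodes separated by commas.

fir, poppy, bay, teak, kale, aster, fern, plum, yew

The last element of post-order is the root; it splits in-order into left and right subtrees.
Root fir: left subtree has 7 nodes {teak, aster, fern, kale, bay, poppy, plum}, right has 1 {yew}.
  Root poppy: left subtree has 5 nodes {teak, aster, fern, kale, bay}, right has 1 {plum}.
    Root bay: left subtree has 4 nodes {teak, aster, fern, kale}, right has 0 { }.
      Root teak: left subtree has 0 nodes { }, right has 3 {aster, fern, kale}.
        Root kale: left subtree has 2 nodes {aster, fern}, right has 0 { }.
          Root aster: left subtree has 0 nodes { }, right has 1 {fern}.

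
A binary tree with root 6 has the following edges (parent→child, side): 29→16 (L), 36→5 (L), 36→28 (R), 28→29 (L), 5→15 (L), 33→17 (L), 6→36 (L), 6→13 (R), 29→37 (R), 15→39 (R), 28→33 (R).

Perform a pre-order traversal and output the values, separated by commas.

Pre-order visits the node, then its left subtree, then its right subtree.
Visit 6.
At 6: go left to 36.
  Visit 36.
  At 36: go left to 5.
    Visit 5.
    At 5: go left to 15.
      Visit 15.
      At 15: no left child.
      At 15: go right to 39.
        39 is a leaf — visit 39.
    At 5: no right child.
  At 36: go right to 28.
    Visit 28.
    At 28: go left to 29.
      Visit 29.
      At 29: go left to 16.
        16 is a leaf — visit 16.
      At 29: go right to 37.
        37 is a leaf — visit 37.
    At 28: go right to 33.
      Visit 33.
      At 33: go left to 17.
        17 is a leaf — visit 17.
      At 33: no right child.
At 6: go right to 13.
  13 is a leaf — visit 13.

6, 36, 5, 15, 39, 28, 29, 16, 37, 33, 17, 13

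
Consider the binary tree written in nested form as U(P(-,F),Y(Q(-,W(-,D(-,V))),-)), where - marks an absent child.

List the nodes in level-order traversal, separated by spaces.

Level-order visits nodes level by level from the root, left to right within each level.
Level 0: U
Level 1: P, Y
Level 2: F, Q
Level 3: W
Level 4: D
Level 5: V

U P Y F Q W D V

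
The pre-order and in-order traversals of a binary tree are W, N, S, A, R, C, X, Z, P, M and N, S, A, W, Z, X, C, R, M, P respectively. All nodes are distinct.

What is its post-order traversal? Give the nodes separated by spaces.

A S N Z X C M P R W

The first element of pre-order is the root; it splits in-order into left and right subtrees.
Root W: left subtree has 3 nodes {N, S, A}, right has 6 {Z, X, C, R, M, P}.
  Root N: left subtree has 0 nodes { }, right has 2 {S, A}.
    Root S: left subtree has 0 nodes { }, right has 1 {A}.
  Root R: left subtree has 3 nodes {Z, X, C}, right has 2 {M, P}.
    Root C: left subtree has 2 nodes {Z, X}, right has 0 { }.
      Root X: left subtree has 1 node {Z}, right has 0 { }.
    Root P: left subtree has 1 node {M}, right has 0 { }.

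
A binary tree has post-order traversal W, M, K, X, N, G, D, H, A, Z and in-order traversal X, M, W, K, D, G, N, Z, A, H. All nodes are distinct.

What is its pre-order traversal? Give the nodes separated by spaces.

Z D X K M W G N A H

The last element of post-order is the root; it splits in-order into left and right subtrees.
Root Z: left subtree has 7 nodes {X, M, W, K, D, G, N}, right has 2 {A, H}.
  Root D: left subtree has 4 nodes {X, M, W, K}, right has 2 {G, N}.
    Root X: left subtree has 0 nodes { }, right has 3 {M, W, K}.
      Root K: left subtree has 2 nodes {M, W}, right has 0 { }.
        Root M: left subtree has 0 nodes { }, right has 1 {W}.
    Root G: left subtree has 0 nodes { }, right has 1 {N}.
  Root A: left subtree has 0 nodes { }, right has 1 {H}.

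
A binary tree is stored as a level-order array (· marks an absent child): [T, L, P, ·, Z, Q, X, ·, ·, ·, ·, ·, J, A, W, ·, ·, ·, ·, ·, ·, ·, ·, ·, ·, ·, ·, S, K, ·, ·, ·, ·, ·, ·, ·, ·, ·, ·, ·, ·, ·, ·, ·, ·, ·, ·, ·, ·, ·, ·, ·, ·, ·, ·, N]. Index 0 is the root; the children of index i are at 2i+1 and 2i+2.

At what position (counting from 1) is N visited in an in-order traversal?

In-order visits the left subtree, then the node, then the right subtree.
At T: go left to L.
  At L: no left child.
  Visit L.
  At L: go right to Z.
    Z is a leaf — visit Z.
Visit T.
At T: go right to P.
  At P: go left to Q.
    At Q: no left child.
    Visit Q.
    At Q: go right to J.
      J is a leaf — visit J.
  Visit P.
  At P: go right to X.
    At X: go left to A.
      At A: go left to S.
        At S: go left to N.
          N is a leaf — visit N.
        Visit S.
        At S: no right child.
      Visit A.
      At A: go right to K.
        K is a leaf — visit K.
    Visit X.
    At X: go right to W.
      W is a leaf — visit W.
Full in-order sequence: L, Z, T, Q, J, P, N, S, A, K, X, W.

7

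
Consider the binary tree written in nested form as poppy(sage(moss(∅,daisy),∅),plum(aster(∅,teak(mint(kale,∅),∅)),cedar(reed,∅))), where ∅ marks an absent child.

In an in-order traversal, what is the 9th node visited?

In-order visits the left subtree, then the node, then the right subtree.
At poppy: go left to sage.
  At sage: go left to moss.
    At moss: no left child.
    Visit moss.
    At moss: go right to daisy.
      daisy is a leaf — visit daisy.
  Visit sage.
  At sage: no right child.
Visit poppy.
At poppy: go right to plum.
  At plum: go left to aster.
    At aster: no left child.
    Visit aster.
    At aster: go right to teak.
      At teak: go left to mint.
        At mint: go left to kale.
          kale is a leaf — visit kale.
        Visit mint.
        At mint: no right child.
      Visit teak.
      At teak: no right child.
  Visit plum.
  At plum: go right to cedar.
    At cedar: go left to reed.
      reed is a leaf — visit reed.
    Visit cedar.
    At cedar: no right child.
Full in-order sequence: moss, daisy, sage, poppy, aster, kale, mint, teak, plum, reed, cedar.

plum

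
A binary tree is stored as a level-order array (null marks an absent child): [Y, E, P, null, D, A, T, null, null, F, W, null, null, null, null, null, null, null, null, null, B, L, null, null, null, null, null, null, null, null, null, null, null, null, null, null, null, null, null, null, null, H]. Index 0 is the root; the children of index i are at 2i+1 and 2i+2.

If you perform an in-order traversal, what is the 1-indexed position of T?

11

In-order visits the left subtree, then the node, then the right subtree.
At Y: go left to E.
  At E: no left child.
  Visit E.
  At E: go right to D.
    At D: go left to F.
      At F: no left child.
      Visit F.
      At F: go right to B.
        At B: go left to H.
          H is a leaf — visit H.
        Visit B.
        At B: no right child.
    Visit D.
    At D: go right to W.
      At W: go left to L.
        L is a leaf — visit L.
      Visit W.
      At W: no right child.
Visit Y.
At Y: go right to P.
  At P: go left to A.
    A is a leaf — visit A.
  Visit P.
  At P: go right to T.
    T is a leaf — visit T.
Full in-order sequence: E, F, H, B, D, L, W, Y, A, P, T.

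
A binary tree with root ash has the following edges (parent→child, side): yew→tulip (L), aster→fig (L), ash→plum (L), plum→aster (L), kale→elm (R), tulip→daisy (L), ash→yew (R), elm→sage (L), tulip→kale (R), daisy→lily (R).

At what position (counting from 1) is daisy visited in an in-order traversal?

5

In-order visits the left subtree, then the node, then the right subtree.
At ash: go left to plum.
  At plum: go left to aster.
    At aster: go left to fig.
      fig is a leaf — visit fig.
    Visit aster.
    At aster: no right child.
  Visit plum.
  At plum: no right child.
Visit ash.
At ash: go right to yew.
  At yew: go left to tulip.
    At tulip: go left to daisy.
      At daisy: no left child.
      Visit daisy.
      At daisy: go right to lily.
        lily is a leaf — visit lily.
    Visit tulip.
    At tulip: go right to kale.
      At kale: no left child.
      Visit kale.
      At kale: go right to elm.
        At elm: go left to sage.
          sage is a leaf — visit sage.
        Visit elm.
        At elm: no right child.
  Visit yew.
  At yew: no right child.
Full in-order sequence: fig, aster, plum, ash, daisy, lily, tulip, kale, sage, elm, yew.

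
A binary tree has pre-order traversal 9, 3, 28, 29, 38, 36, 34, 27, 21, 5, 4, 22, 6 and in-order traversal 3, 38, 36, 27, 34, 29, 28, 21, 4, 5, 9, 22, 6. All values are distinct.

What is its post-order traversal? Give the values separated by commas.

The first element of pre-order is the root; it splits in-order into left and right subtrees.
Root 9: left subtree has 10 nodes {3, 38, 36, 27, 34, 29, 28, 21, 4, 5}, right has 2 {22, 6}.
  Root 3: left subtree has 0 nodes { }, right has 9 {38, 36, 27, 34, 29, 28, 21, 4, 5}.
    Root 28: left subtree has 5 nodes {38, 36, 27, 34, 29}, right has 3 {21, 4, 5}.
      Root 29: left subtree has 4 nodes {38, 36, 27, 34}, right has 0 { }.
        Root 38: left subtree has 0 nodes { }, right has 3 {36, 27, 34}.
          Root 36: left subtree has 0 nodes { }, right has 2 {27, 34}.
            Root 34: left subtree has 1 node {27}, right has 0 { }.
      Root 21: left subtree has 0 nodes { }, right has 2 {4, 5}.
        Root 5: left subtree has 1 node {4}, right has 0 { }.
  Root 22: left subtree has 0 nodes { }, right has 1 {6}.

27, 34, 36, 38, 29, 4, 5, 21, 28, 3, 6, 22, 9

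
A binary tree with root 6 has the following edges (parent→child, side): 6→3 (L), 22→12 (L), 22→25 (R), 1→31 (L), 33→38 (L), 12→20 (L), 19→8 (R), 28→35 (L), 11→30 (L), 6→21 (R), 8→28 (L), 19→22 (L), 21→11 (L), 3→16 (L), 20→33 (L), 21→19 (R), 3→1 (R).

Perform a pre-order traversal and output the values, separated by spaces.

Pre-order visits the node, then its left subtree, then its right subtree.
Visit 6.
At 6: go left to 3.
  Visit 3.
  At 3: go left to 16.
    16 is a leaf — visit 16.
  At 3: go right to 1.
    Visit 1.
    At 1: go left to 31.
      31 is a leaf — visit 31.
    At 1: no right child.
At 6: go right to 21.
  Visit 21.
  At 21: go left to 11.
    Visit 11.
    At 11: go left to 30.
      30 is a leaf — visit 30.
    At 11: no right child.
  At 21: go right to 19.
    Visit 19.
    At 19: go left to 22.
      Visit 22.
      At 22: go left to 12.
        Visit 12.
        At 12: go left to 20.
          Visit 20.
          At 20: go left to 33.
            Visit 33.
            At 33: go left to 38.
              38 is a leaf — visit 38.
            At 33: no right child.
          At 20: no right child.
        At 12: no right child.
      At 22: go right to 25.
        25 is a leaf — visit 25.
    At 19: go right to 8.
      Visit 8.
      At 8: go left to 28.
        Visit 28.
        At 28: go left to 35.
          35 is a leaf — visit 35.
        At 28: no right child.
      At 8: no right child.

6 3 16 1 31 21 11 30 19 22 12 20 33 38 25 8 28 35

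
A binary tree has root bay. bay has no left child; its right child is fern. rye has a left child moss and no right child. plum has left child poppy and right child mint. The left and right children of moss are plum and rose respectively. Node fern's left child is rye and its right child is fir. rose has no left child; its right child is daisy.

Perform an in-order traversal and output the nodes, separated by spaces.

bay poppy plum mint moss rose daisy rye fern fir

In-order visits the left subtree, then the node, then the right subtree.
At bay: no left child.
Visit bay.
At bay: go right to fern.
  At fern: go left to rye.
    At rye: go left to moss.
      At moss: go left to plum.
        At plum: go left to poppy.
          poppy is a leaf — visit poppy.
        Visit plum.
        At plum: go right to mint.
          mint is a leaf — visit mint.
      Visit moss.
      At moss: go right to rose.
        At rose: no left child.
        Visit rose.
        At rose: go right to daisy.
          daisy is a leaf — visit daisy.
    Visit rye.
    At rye: no right child.
  Visit fern.
  At fern: go right to fir.
    fir is a leaf — visit fir.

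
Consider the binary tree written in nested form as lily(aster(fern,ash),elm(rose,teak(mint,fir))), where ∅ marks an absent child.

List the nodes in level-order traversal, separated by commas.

lily, aster, elm, fern, ash, rose, teak, mint, fir

Level-order visits nodes level by level from the root, left to right within each level.
Level 0: lily
Level 1: aster, elm
Level 2: fern, ash, rose, teak
Level 3: mint, fir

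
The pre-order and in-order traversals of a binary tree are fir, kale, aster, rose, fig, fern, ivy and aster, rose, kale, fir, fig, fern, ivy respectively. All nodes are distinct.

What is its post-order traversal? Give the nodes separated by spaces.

rose aster kale ivy fern fig fir

The first element of pre-order is the root; it splits in-order into left and right subtrees.
Root fir: left subtree has 3 nodes {aster, rose, kale}, right has 3 {fig, fern, ivy}.
  Root kale: left subtree has 2 nodes {aster, rose}, right has 0 { }.
    Root aster: left subtree has 0 nodes { }, right has 1 {rose}.
  Root fig: left subtree has 0 nodes { }, right has 2 {fern, ivy}.
    Root fern: left subtree has 0 nodes { }, right has 1 {ivy}.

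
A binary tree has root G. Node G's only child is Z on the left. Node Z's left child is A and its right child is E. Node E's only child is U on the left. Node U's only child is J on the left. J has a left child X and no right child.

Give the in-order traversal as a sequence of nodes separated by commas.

In-order visits the left subtree, then the node, then the right subtree.
At G: go left to Z.
  At Z: go left to A.
    A is a leaf — visit A.
  Visit Z.
  At Z: go right to E.
    At E: go left to U.
      At U: go left to J.
        At J: go left to X.
          X is a leaf — visit X.
        Visit J.
        At J: no right child.
      Visit U.
      At U: no right child.
    Visit E.
    At E: no right child.
Visit G.
At G: no right child.

A, Z, X, J, U, E, G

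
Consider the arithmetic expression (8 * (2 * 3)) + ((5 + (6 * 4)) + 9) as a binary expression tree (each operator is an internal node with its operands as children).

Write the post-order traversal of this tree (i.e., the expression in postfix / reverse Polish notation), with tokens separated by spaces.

Post-order on an expression tree gives postfix notation: for each operator, emit left operand, right operand, then the operator.

8 2 3 * * 5 6 4 * + 9 + +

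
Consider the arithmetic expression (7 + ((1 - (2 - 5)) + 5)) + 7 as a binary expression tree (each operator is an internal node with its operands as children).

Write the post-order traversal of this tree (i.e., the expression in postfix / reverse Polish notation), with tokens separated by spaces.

7 1 2 5 - - 5 + + 7 +

Post-order on an expression tree gives postfix notation: for each operator, emit left operand, right operand, then the operator.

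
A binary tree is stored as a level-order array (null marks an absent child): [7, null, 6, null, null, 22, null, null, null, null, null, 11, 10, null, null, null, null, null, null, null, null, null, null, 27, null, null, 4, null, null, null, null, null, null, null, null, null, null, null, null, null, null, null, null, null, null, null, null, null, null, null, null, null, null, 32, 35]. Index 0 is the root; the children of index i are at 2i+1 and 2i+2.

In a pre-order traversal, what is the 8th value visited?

32

Pre-order visits the node, then its left subtree, then its right subtree.
Visit 7.
At 7: no left child.
At 7: go right to 6.
  Visit 6.
  At 6: go left to 22.
    Visit 22.
    At 22: go left to 11.
      Visit 11.
      At 11: go left to 27.
        27 is a leaf — visit 27.
      At 11: no right child.
    At 22: go right to 10.
      Visit 10.
      At 10: no left child.
      At 10: go right to 4.
        Visit 4.
        At 4: go left to 32.
          32 is a leaf — visit 32.
        At 4: go right to 35.
          35 is a leaf — visit 35.
  At 6: no right child.
Full pre-order sequence: 7, 6, 22, 11, 27, 10, 4, 32, 35.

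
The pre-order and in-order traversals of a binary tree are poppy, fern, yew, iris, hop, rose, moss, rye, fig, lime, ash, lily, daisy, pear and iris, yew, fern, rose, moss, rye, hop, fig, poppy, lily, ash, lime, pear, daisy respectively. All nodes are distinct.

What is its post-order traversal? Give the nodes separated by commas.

iris, yew, rye, moss, rose, fig, hop, fern, lily, ash, pear, daisy, lime, poppy

The first element of pre-order is the root; it splits in-order into left and right subtrees.
Root poppy: left subtree has 8 nodes {iris, yew, fern, rose, moss, rye, hop, fig}, right has 5 {lily, ash, lime, pear, daisy}.
  Root fern: left subtree has 2 nodes {iris, yew}, right has 5 {rose, moss, rye, hop, fig}.
    Root yew: left subtree has 1 node {iris}, right has 0 { }.
    Root hop: left subtree has 3 nodes {rose, moss, rye}, right has 1 {fig}.
      Root rose: left subtree has 0 nodes { }, right has 2 {moss, rye}.
        Root moss: left subtree has 0 nodes { }, right has 1 {rye}.
  Root lime: left subtree has 2 nodes {lily, ash}, right has 2 {pear, daisy}.
    Root ash: left subtree has 1 node {lily}, right has 0 { }.
    Root daisy: left subtree has 1 node {pear}, right has 0 { }.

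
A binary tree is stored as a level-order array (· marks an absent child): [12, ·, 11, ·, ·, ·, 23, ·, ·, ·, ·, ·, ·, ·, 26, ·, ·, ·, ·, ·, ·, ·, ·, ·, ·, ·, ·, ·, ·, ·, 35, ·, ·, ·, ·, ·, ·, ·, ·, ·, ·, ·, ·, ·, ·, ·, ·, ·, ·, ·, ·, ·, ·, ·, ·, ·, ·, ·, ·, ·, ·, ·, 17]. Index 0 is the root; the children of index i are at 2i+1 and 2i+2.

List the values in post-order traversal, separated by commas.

17, 35, 26, 23, 11, 12

Post-order visits the left subtree, then the right subtree, then the node.
At 12: no left child.
At 12: go right to 11.
  At 11: no left child.
  At 11: go right to 23.
    At 23: no left child.
    At 23: go right to 26.
      At 26: no left child.
      At 26: go right to 35.
        At 35: no left child.
        At 35: go right to 17.
          17 is a leaf — visit 17.
        Visit 35.
      Visit 26.
    Visit 23.
  Visit 11.
Visit 12.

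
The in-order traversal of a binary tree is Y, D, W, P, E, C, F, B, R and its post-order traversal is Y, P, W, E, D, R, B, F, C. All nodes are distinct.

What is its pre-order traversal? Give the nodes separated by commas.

The last element of post-order is the root; it splits in-order into left and right subtrees.
Root C: left subtree has 5 nodes {Y, D, W, P, E}, right has 3 {F, B, R}.
  Root D: left subtree has 1 node {Y}, right has 3 {W, P, E}.
    Root E: left subtree has 2 nodes {W, P}, right has 0 { }.
      Root W: left subtree has 0 nodes { }, right has 1 {P}.
  Root F: left subtree has 0 nodes { }, right has 2 {B, R}.
    Root B: left subtree has 0 nodes { }, right has 1 {R}.

C, D, Y, E, W, P, F, B, R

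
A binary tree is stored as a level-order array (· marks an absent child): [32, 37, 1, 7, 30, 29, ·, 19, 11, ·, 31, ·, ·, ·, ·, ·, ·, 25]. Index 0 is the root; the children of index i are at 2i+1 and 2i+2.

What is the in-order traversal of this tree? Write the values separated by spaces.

In-order visits the left subtree, then the node, then the right subtree.
At 32: go left to 37.
  At 37: go left to 7.
    At 7: go left to 19.
      19 is a leaf — visit 19.
    Visit 7.
    At 7: go right to 11.
      At 11: go left to 25.
        25 is a leaf — visit 25.
      Visit 11.
      At 11: no right child.
  Visit 37.
  At 37: go right to 30.
    At 30: no left child.
    Visit 30.
    At 30: go right to 31.
      31 is a leaf — visit 31.
Visit 32.
At 32: go right to 1.
  At 1: go left to 29.
    29 is a leaf — visit 29.
  Visit 1.
  At 1: no right child.

19 7 25 11 37 30 31 32 29 1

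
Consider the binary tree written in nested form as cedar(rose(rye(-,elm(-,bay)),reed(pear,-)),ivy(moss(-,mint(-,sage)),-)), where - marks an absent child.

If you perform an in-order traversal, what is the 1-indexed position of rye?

In-order visits the left subtree, then the node, then the right subtree.
At cedar: go left to rose.
  At rose: go left to rye.
    At rye: no left child.
    Visit rye.
    At rye: go right to elm.
      At elm: no left child.
      Visit elm.
      At elm: go right to bay.
        bay is a leaf — visit bay.
  Visit rose.
  At rose: go right to reed.
    At reed: go left to pear.
      pear is a leaf — visit pear.
    Visit reed.
    At reed: no right child.
Visit cedar.
At cedar: go right to ivy.
  At ivy: go left to moss.
    At moss: no left child.
    Visit moss.
    At moss: go right to mint.
      At mint: no left child.
      Visit mint.
      At mint: go right to sage.
        sage is a leaf — visit sage.
  Visit ivy.
  At ivy: no right child.
Full in-order sequence: rye, elm, bay, rose, pear, reed, cedar, moss, mint, sage, ivy.

1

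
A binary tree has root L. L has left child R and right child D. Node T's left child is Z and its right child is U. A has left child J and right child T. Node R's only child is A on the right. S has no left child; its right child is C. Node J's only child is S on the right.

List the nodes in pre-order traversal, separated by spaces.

Pre-order visits the node, then its left subtree, then its right subtree.
Visit L.
At L: go left to R.
  Visit R.
  At R: no left child.
  At R: go right to A.
    Visit A.
    At A: go left to J.
      Visit J.
      At J: no left child.
      At J: go right to S.
        Visit S.
        At S: no left child.
        At S: go right to C.
          C is a leaf — visit C.
    At A: go right to T.
      Visit T.
      At T: go left to Z.
        Z is a leaf — visit Z.
      At T: go right to U.
        U is a leaf — visit U.
At L: go right to D.
  D is a leaf — visit D.

L R A J S C T Z U D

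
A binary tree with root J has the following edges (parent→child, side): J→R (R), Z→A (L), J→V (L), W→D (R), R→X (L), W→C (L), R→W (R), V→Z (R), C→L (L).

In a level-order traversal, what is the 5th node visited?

Level-order visits nodes level by level from the root, left to right within each level.
Level 0: J
Level 1: V, R
Level 2: Z, X, W
Level 3: A, C, D
Level 4: L
Full level-order sequence: J, V, R, Z, X, W, A, C, D, L.

X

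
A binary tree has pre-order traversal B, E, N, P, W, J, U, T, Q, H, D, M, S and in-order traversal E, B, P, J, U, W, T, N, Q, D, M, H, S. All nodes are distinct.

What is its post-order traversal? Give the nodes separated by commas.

E, U, J, T, W, P, M, D, S, H, Q, N, B

The first element of pre-order is the root; it splits in-order into left and right subtrees.
Root B: left subtree has 1 node {E}, right has 11 {P, J, U, W, T, N, Q, D, M, H, S}.
  Root N: left subtree has 5 nodes {P, J, U, W, T}, right has 5 {Q, D, M, H, S}.
    Root P: left subtree has 0 nodes { }, right has 4 {J, U, W, T}.
      Root W: left subtree has 2 nodes {J, U}, right has 1 {T}.
        Root J: left subtree has 0 nodes { }, right has 1 {U}.
    Root Q: left subtree has 0 nodes { }, right has 4 {D, M, H, S}.
      Root H: left subtree has 2 nodes {D, M}, right has 1 {S}.
        Root D: left subtree has 0 nodes { }, right has 1 {M}.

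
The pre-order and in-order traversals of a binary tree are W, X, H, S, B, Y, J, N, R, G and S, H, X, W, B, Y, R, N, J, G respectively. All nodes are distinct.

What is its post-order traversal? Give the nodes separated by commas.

S, H, X, R, N, G, J, Y, B, W

The first element of pre-order is the root; it splits in-order into left and right subtrees.
Root W: left subtree has 3 nodes {S, H, X}, right has 6 {B, Y, R, N, J, G}.
  Root X: left subtree has 2 nodes {S, H}, right has 0 { }.
    Root H: left subtree has 1 node {S}, right has 0 { }.
  Root B: left subtree has 0 nodes { }, right has 5 {Y, R, N, J, G}.
    Root Y: left subtree has 0 nodes { }, right has 4 {R, N, J, G}.
      Root J: left subtree has 2 nodes {R, N}, right has 1 {G}.
        Root N: left subtree has 1 node {R}, right has 0 { }.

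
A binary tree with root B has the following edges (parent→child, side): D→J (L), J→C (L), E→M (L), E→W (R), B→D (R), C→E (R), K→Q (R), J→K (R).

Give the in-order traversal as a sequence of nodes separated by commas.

In-order visits the left subtree, then the node, then the right subtree.
At B: no left child.
Visit B.
At B: go right to D.
  At D: go left to J.
    At J: go left to C.
      At C: no left child.
      Visit C.
      At C: go right to E.
        At E: go left to M.
          M is a leaf — visit M.
        Visit E.
        At E: go right to W.
          W is a leaf — visit W.
    Visit J.
    At J: go right to K.
      At K: no left child.
      Visit K.
      At K: go right to Q.
        Q is a leaf — visit Q.
  Visit D.
  At D: no right child.

B, C, M, E, W, J, K, Q, D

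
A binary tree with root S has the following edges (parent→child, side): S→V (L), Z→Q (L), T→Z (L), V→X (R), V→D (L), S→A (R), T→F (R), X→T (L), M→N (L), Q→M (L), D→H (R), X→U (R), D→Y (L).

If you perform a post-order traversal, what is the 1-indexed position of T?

9

Post-order visits the left subtree, then the right subtree, then the node.
At S: go left to V.
  At V: go left to D.
    At D: go left to Y.
      Y is a leaf — visit Y.
    At D: go right to H.
      H is a leaf — visit H.
    Visit D.
  At V: go right to X.
    At X: go left to T.
      At T: go left to Z.
        At Z: go left to Q.
          At Q: go left to M.
            At M: go left to N.
              N is a leaf — visit N.
            At M: no right child.
            Visit M.
          At Q: no right child.
          Visit Q.
        At Z: no right child.
        Visit Z.
      At T: go right to F.
        F is a leaf — visit F.
      Visit T.
    At X: go right to U.
      U is a leaf — visit U.
    Visit X.
  Visit V.
At S: go right to A.
  A is a leaf — visit A.
Visit S.
Full post-order sequence: Y, H, D, N, M, Q, Z, F, T, U, X, V, A, S.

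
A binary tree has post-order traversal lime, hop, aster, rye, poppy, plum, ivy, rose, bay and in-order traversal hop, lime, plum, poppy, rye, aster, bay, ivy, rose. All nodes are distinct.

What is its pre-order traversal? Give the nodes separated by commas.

bay, plum, hop, lime, poppy, rye, aster, rose, ivy

The last element of post-order is the root; it splits in-order into left and right subtrees.
Root bay: left subtree has 6 nodes {hop, lime, plum, poppy, rye, aster}, right has 2 {ivy, rose}.
  Root plum: left subtree has 2 nodes {hop, lime}, right has 3 {poppy, rye, aster}.
    Root hop: left subtree has 0 nodes { }, right has 1 {lime}.
    Root poppy: left subtree has 0 nodes { }, right has 2 {rye, aster}.
      Root rye: left subtree has 0 nodes { }, right has 1 {aster}.
  Root rose: left subtree has 1 node {ivy}, right has 0 { }.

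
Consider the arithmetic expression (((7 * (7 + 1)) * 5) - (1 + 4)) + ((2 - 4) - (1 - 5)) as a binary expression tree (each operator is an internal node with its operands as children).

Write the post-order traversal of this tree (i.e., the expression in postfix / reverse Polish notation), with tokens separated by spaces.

Post-order on an expression tree gives postfix notation: for each operator, emit left operand, right operand, then the operator.

7 7 1 + * 5 * 1 4 + - 2 4 - 1 5 - - +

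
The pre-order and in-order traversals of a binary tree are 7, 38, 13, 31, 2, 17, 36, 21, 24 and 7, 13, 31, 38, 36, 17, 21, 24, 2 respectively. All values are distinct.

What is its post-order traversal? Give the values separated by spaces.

31 13 36 24 21 17 2 38 7

The first element of pre-order is the root; it splits in-order into left and right subtrees.
Root 7: left subtree has 0 nodes { }, right has 8 {13, 31, 38, 36, 17, 21, 24, 2}.
  Root 38: left subtree has 2 nodes {13, 31}, right has 5 {36, 17, 21, 24, 2}.
    Root 13: left subtree has 0 nodes { }, right has 1 {31}.
    Root 2: left subtree has 4 nodes {36, 17, 21, 24}, right has 0 { }.
      Root 17: left subtree has 1 node {36}, right has 2 {21, 24}.
        Root 21: left subtree has 0 nodes { }, right has 1 {24}.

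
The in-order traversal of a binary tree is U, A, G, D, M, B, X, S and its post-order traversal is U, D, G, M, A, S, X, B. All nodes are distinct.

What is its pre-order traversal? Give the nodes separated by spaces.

B A U M G D X S

The last element of post-order is the root; it splits in-order into left and right subtrees.
Root B: left subtree has 5 nodes {U, A, G, D, M}, right has 2 {X, S}.
  Root A: left subtree has 1 node {U}, right has 3 {G, D, M}.
    Root M: left subtree has 2 nodes {G, D}, right has 0 { }.
      Root G: left subtree has 0 nodes { }, right has 1 {D}.
  Root X: left subtree has 0 nodes { }, right has 1 {S}.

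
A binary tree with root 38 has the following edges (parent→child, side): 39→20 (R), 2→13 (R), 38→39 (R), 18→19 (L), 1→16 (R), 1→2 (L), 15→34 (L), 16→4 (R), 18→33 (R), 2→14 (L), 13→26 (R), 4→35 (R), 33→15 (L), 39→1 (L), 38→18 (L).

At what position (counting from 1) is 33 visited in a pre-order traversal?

4

Pre-order visits the node, then its left subtree, then its right subtree.
Visit 38.
At 38: go left to 18.
  Visit 18.
  At 18: go left to 19.
    19 is a leaf — visit 19.
  At 18: go right to 33.
    Visit 33.
    At 33: go left to 15.
      Visit 15.
      At 15: go left to 34.
        34 is a leaf — visit 34.
      At 15: no right child.
    At 33: no right child.
At 38: go right to 39.
  Visit 39.
  At 39: go left to 1.
    Visit 1.
    At 1: go left to 2.
      Visit 2.
      At 2: go left to 14.
        14 is a leaf — visit 14.
      At 2: go right to 13.
        Visit 13.
        At 13: no left child.
        At 13: go right to 26.
          26 is a leaf — visit 26.
    At 1: go right to 16.
      Visit 16.
      At 16: no left child.
      At 16: go right to 4.
        Visit 4.
        At 4: no left child.
        At 4: go right to 35.
          35 is a leaf — visit 35.
  At 39: go right to 20.
    20 is a leaf — visit 20.
Full pre-order sequence: 38, 18, 19, 33, 15, 34, 39, 1, 2, 14, 13, 26, 16, 4, 35, 20.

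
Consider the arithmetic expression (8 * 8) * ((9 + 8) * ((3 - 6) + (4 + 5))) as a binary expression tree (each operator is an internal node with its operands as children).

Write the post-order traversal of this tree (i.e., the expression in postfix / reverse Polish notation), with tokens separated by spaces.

Post-order on an expression tree gives postfix notation: for each operator, emit left operand, right operand, then the operator.

8 8 * 9 8 + 3 6 - 4 5 + + * *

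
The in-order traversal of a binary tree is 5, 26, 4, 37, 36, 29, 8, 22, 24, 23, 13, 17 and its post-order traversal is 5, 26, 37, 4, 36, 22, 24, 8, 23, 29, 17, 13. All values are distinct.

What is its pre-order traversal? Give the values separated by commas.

13, 29, 36, 4, 26, 5, 37, 23, 8, 24, 22, 17

The last element of post-order is the root; it splits in-order into left and right subtrees.
Root 13: left subtree has 10 nodes {5, 26, 4, 37, 36, 29, 8, 22, 24, 23}, right has 1 {17}.
  Root 29: left subtree has 5 nodes {5, 26, 4, 37, 36}, right has 4 {8, 22, 24, 23}.
    Root 36: left subtree has 4 nodes {5, 26, 4, 37}, right has 0 { }.
      Root 4: left subtree has 2 nodes {5, 26}, right has 1 {37}.
        Root 26: left subtree has 1 node {5}, right has 0 { }.
    Root 23: left subtree has 3 nodes {8, 22, 24}, right has 0 { }.
      Root 8: left subtree has 0 nodes { }, right has 2 {22, 24}.
        Root 24: left subtree has 1 node {22}, right has 0 { }.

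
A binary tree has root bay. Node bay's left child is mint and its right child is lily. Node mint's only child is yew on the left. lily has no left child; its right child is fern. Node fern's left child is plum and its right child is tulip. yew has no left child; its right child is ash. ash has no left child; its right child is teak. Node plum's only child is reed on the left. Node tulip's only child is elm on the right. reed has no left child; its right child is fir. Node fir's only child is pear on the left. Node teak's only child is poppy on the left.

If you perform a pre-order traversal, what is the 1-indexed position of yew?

3

Pre-order visits the node, then its left subtree, then its right subtree.
Visit bay.
At bay: go left to mint.
  Visit mint.
  At mint: go left to yew.
    Visit yew.
    At yew: no left child.
    At yew: go right to ash.
      Visit ash.
      At ash: no left child.
      At ash: go right to teak.
        Visit teak.
        At teak: go left to poppy.
          poppy is a leaf — visit poppy.
        At teak: no right child.
  At mint: no right child.
At bay: go right to lily.
  Visit lily.
  At lily: no left child.
  At lily: go right to fern.
    Visit fern.
    At fern: go left to plum.
      Visit plum.
      At plum: go left to reed.
        Visit reed.
        At reed: no left child.
        At reed: go right to fir.
          Visit fir.
          At fir: go left to pear.
            pear is a leaf — visit pear.
          At fir: no right child.
      At plum: no right child.
    At fern: go right to tulip.
      Visit tulip.
      At tulip: no left child.
      At tulip: go right to elm.
        elm is a leaf — visit elm.
Full pre-order sequence: bay, mint, yew, ash, teak, poppy, lily, fern, plum, reed, fir, pear, tulip, elm.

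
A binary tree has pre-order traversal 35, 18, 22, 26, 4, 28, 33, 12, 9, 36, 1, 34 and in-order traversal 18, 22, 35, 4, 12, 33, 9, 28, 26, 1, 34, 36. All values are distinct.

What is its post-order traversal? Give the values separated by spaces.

The first element of pre-order is the root; it splits in-order into left and right subtrees.
Root 35: left subtree has 2 nodes {18, 22}, right has 9 {4, 12, 33, 9, 28, 26, 1, 34, 36}.
  Root 18: left subtree has 0 nodes { }, right has 1 {22}.
  Root 26: left subtree has 5 nodes {4, 12, 33, 9, 28}, right has 3 {1, 34, 36}.
    Root 4: left subtree has 0 nodes { }, right has 4 {12, 33, 9, 28}.
      Root 28: left subtree has 3 nodes {12, 33, 9}, right has 0 { }.
        Root 33: left subtree has 1 node {12}, right has 1 {9}.
    Root 36: left subtree has 2 nodes {1, 34}, right has 0 { }.
      Root 1: left subtree has 0 nodes { }, right has 1 {34}.

22 18 12 9 33 28 4 34 1 36 26 35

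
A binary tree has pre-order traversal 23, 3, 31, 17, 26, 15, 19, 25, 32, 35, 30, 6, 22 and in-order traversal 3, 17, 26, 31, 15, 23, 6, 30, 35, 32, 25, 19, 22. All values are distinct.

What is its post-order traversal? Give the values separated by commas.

The first element of pre-order is the root; it splits in-order into left and right subtrees.
Root 23: left subtree has 5 nodes {3, 17, 26, 31, 15}, right has 7 {6, 30, 35, 32, 25, 19, 22}.
  Root 3: left subtree has 0 nodes { }, right has 4 {17, 26, 31, 15}.
    Root 31: left subtree has 2 nodes {17, 26}, right has 1 {15}.
      Root 17: left subtree has 0 nodes { }, right has 1 {26}.
  Root 19: left subtree has 5 nodes {6, 30, 35, 32, 25}, right has 1 {22}.
    Root 25: left subtree has 4 nodes {6, 30, 35, 32}, right has 0 { }.
      Root 32: left subtree has 3 nodes {6, 30, 35}, right has 0 { }.
        Root 35: left subtree has 2 nodes {6, 30}, right has 0 { }.
          Root 30: left subtree has 1 node {6}, right has 0 { }.

26, 17, 15, 31, 3, 6, 30, 35, 32, 25, 22, 19, 23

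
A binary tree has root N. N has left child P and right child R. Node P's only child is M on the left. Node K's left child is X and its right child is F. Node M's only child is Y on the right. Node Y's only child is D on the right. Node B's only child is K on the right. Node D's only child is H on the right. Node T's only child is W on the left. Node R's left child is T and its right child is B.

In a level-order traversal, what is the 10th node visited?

Level-order visits nodes level by level from the root, left to right within each level.
Level 0: N
Level 1: P, R
Level 2: M, T, B
Level 3: Y, W, K
Level 4: D, X, F
Level 5: H
Full level-order sequence: N, P, R, M, T, B, Y, W, K, D, X, F, H.

D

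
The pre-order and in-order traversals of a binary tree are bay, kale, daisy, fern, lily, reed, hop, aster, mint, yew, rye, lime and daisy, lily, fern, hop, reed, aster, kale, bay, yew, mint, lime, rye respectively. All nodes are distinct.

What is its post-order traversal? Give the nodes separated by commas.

lily, hop, aster, reed, fern, daisy, kale, yew, lime, rye, mint, bay

The first element of pre-order is the root; it splits in-order into left and right subtrees.
Root bay: left subtree has 7 nodes {daisy, lily, fern, hop, reed, aster, kale}, right has 4 {yew, mint, lime, rye}.
  Root kale: left subtree has 6 nodes {daisy, lily, fern, hop, reed, aster}, right has 0 { }.
    Root daisy: left subtree has 0 nodes { }, right has 5 {lily, fern, hop, reed, aster}.
      Root fern: left subtree has 1 node {lily}, right has 3 {hop, reed, aster}.
        Root reed: left subtree has 1 node {hop}, right has 1 {aster}.
  Root mint: left subtree has 1 node {yew}, right has 2 {lime, rye}.
    Root rye: left subtree has 1 node {lime}, right has 0 { }.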